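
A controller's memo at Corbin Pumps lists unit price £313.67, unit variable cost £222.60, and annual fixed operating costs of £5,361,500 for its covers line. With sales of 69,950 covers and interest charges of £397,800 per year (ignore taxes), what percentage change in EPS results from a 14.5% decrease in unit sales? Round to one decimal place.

Contribution at this volume is 69,950 × £91.07 = £6,370,346.50.
Operating income = contribution − fixed costs = £6,370,346.50 − £5,361,500 = £1,008,846.50.
Interest = £397,800.00, so EBIT − I = £611,046.50.
DCL = total CM / (EBIT − I) = £6,370,346.50 / £611,046.50 = 10.4253.
%ΔEPS = DCL × %ΔSales = 10.4253 × -14.5% = -151.2%.

-151.2%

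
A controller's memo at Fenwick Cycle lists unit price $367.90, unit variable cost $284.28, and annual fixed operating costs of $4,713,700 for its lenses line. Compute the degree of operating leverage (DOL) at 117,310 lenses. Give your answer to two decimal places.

Total contribution margin = 117,310 × $83.62 = $9,809,462.20.
Operating income = contribution − fixed costs = $9,809,462.20 − $4,713,700 = $5,095,762.20.
DOL = contribution ÷ EBIT = $9,809,462.20 ÷ $5,095,762.20 = 1.9250.

1.93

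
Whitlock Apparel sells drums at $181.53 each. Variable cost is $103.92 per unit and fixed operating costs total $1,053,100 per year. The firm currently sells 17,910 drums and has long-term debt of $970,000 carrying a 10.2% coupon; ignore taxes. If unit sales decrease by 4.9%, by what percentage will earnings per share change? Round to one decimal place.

Contribution at this volume is 17,910 × $77.61 = $1,389,995.10.
Subtracting fixed costs: EBIT = $1,389,995.10 − $1,053,100 = $336,895.10.
After interest of $98,940.00, pre-tax earnings = $237,955.10.
DCL = total CM / (EBIT − I) = $1,389,995.10 / $237,955.10 = 5.8414.
EPS therefore changes by 5.8414 × (-4.9%) = -28.6%.

-28.6%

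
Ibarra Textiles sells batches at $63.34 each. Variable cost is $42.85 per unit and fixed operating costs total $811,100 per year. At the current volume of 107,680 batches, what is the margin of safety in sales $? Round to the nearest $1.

Contribution margin per unit = $63.34 − $42.85 = $20.49. Break-even units = $811,100 ÷ $20.49 = 39,585.16; break-even revenue = 39,585.16 × $63.34 = $2,507,324.26.
Actual sales revenue = 107,680 × $63.34 = $6,820,451.20.
Margin of safety = $6,820,451.20 − $2,507,324.26 = $4,313,127.

$4,313,127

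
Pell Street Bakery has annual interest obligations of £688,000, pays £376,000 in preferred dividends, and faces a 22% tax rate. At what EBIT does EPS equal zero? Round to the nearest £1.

Preferred dividends are paid after tax, so their pre-tax equivalent is £376,000 ÷ (1 − 0.22) = £482,051.28.
EPS = 0 when EBIT covers interest plus the pre-tax preferred burden: £688,000 + £482,051.28 = £1,170,051.28.

£1,170,051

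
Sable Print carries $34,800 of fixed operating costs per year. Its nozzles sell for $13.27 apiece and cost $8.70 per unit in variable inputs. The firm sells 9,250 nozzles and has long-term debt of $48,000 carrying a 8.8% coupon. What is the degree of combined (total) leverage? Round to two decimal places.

13.01

Contribution at this volume is 9,250 × $4.57 = $42,272.50.
Subtracting fixed costs: EBIT = $42,272.50 − $34,800 = $7,472.50. Interest = $4,224.00.
DOL = $42,272.50 ÷ $7,472.50 = 5.6571; DFL = $7,472.50 ÷ $3,248.50 = 2.3003.
DCL = DOL × DFL = 5.6571 × 2.3003 = 13.0130.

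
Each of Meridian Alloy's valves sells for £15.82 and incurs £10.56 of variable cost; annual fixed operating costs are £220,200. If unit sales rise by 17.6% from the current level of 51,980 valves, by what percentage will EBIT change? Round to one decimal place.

+90.4%

Total contribution margin = 51,980 × £5.26 = £273,414.80.
Operating income = contribution − fixed costs = £273,414.80 − £220,200 = £53,214.80.
So DOL = total CM / EBIT = £273,414.80 / £53,214.80 = 5.1379.
Operating income changes by 5.1379 × +17.6% = +90.4%.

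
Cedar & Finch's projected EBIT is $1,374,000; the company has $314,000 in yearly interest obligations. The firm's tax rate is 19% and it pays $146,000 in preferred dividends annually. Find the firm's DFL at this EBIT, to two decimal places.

1.56

Annual interest charges come to $314,000.00.
Pre-tax preferred-dividend burden = $146,000 ÷ (1 − 0.19) = $180,246.91.
DFL = EBIT ÷ [EBIT − I − D_p/(1−t)] = $1,374,000 ÷ [$1,374,000 − $314,000.00 − $180,246.91] = $1,374,000 ÷ $879,753.09 = 1.5618.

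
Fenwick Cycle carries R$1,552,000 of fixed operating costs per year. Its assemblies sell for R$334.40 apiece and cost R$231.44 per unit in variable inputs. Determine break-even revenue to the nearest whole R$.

R$5,040,684

Contribution margin per unit = R$334.40 − R$231.44 = R$102.96, a CM ratio of R$102.96 ÷ R$334.40 = 0.3079.
Break-even sales = FC ÷ CM ratio = R$1,552,000 × R$334.40 / R$102.96 = R$5,040,684.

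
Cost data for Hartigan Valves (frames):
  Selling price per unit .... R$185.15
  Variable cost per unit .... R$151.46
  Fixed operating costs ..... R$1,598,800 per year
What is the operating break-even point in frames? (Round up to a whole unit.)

Unit CM = price − variable cost = R$185.15 − R$151.46 = R$33.69.
Units to break even: R$1,598,800 ÷ R$33.69 = 47,456.22, rounded up to 47,457.

47,457 frames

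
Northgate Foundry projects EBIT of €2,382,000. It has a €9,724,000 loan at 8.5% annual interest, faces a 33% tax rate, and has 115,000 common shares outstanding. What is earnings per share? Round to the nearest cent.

Pre-tax income = €2,382,000 − €826,540.00 = €1,555,460.00.
Net income = €1,555,460.00 × (1 − 0.33) = €1,042,158.20.
EPS = €1,042,158.20 ÷ 115,000 = €9.06.

€9.06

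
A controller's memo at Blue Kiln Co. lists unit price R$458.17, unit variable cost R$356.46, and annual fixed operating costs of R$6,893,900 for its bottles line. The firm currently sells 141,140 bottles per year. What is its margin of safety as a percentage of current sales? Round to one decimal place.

52.0%

Contribution margin per unit = R$458.17 − R$356.46 = R$101.71. Break-even units = R$6,893,900 ÷ R$101.71 = 67,779.96; break-even revenue = 67,779.96 × R$458.17 = R$31,054,745.48.
Actual sales revenue = 141,140 × R$458.17 = R$64,666,113.80.
Margin of safety = (R$64,666,113.80 − R$31,054,745.48) ÷ R$64,666,113.80 = 52.0%.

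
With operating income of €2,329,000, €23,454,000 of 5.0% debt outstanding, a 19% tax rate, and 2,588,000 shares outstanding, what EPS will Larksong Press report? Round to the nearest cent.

Pre-tax income = €2,329,000 − €1,172,700.00 = €1,156,300.00.
Net income = €1,156,300.00 × (1 − 0.19) = €936,603.00.
EPS = €936,603.00 ÷ 2,588,000 = €0.36.

€0.36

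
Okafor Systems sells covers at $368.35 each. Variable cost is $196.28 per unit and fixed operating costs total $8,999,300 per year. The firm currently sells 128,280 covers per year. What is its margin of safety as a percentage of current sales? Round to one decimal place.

59.2%

Unit CM = price − variable cost = $368.35 − $196.28 = $172.07. Break-even units = $8,999,300 ÷ $172.07 = 52,300.23; break-even revenue = 52,300.23 × $368.35 = $19,264,788.49.
Current sales = 128,280 × $368.35 = $47,251,938.00.
Margin of safety = ($47,251,938.00 − $19,264,788.49) ÷ $47,251,938.00 = 59.2%.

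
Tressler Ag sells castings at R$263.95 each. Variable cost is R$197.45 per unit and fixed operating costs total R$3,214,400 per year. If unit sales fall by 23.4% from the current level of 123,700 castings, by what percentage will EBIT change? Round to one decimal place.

Contribution at this volume is 123,700 × R$66.50 = R$8,226,050.00.
Subtracting fixed costs: EBIT = R$8,226,050.00 − R$3,214,400 = R$5,011,650.00.
DOL = contribution ÷ EBIT = R$8,226,050.00 ÷ R$5,011,650.00 = 1.6414.
Operating income changes by 1.6414 × -23.4% = -38.4%.

-38.4%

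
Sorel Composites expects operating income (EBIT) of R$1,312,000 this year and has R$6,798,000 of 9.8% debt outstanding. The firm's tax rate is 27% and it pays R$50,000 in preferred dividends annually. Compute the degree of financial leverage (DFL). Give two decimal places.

Interest = R$666,204.00.
Pre-tax preferred-dividend burden = R$50,000 ÷ (1 − 0.27) = R$68,493.15.
DFL = EBIT ÷ [EBIT − I − D_p/(1−t)] = R$1,312,000 ÷ [R$1,312,000 − R$666,204.00 − R$68,493.15] = R$1,312,000 ÷ R$577,302.85 = 2.2726.

2.27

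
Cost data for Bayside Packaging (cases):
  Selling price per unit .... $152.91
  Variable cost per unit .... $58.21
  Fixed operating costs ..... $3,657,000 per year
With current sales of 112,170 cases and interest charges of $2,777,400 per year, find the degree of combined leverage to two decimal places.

Total contribution margin = 112,170 × $94.70 = $10,622,499.00.
EBIT = $10,622,499.00 − $3,657,000 = $6,965,499.00. Interest = $2,777,400.00, so EBIT − I = $4,188,099.00.
DCL = contribution ÷ (EBIT − I) = $10,622,499.00 ÷ $4,188,099.00 = 2.5364.

2.54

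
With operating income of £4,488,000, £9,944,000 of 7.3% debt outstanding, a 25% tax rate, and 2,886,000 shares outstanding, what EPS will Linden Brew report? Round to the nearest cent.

£0.98

Interest = £725,912.00, so EBT = £4,488,000 − £725,912.00 = £3,762,088.00.
After tax at 25%: net income = £3,762,088.00 × 0.75 = £2,821,566.00.
EPS = £2,821,566.00 ÷ 2,886,000 = £0.98.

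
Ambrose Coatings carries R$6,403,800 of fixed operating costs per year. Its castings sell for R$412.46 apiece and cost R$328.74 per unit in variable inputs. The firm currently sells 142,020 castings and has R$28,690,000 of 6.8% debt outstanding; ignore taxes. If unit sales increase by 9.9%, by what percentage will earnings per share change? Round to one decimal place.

Contribution at this volume is 142,020 × R$83.72 = R$11,889,914.40.
Subtracting fixed costs: EBIT = R$11,889,914.40 − R$6,403,800 = R$5,486,114.40.
Interest = R$1,950,920.00, so EBIT − I = R$3,535,194.40.
Degree of combined leverage = contribution ÷ (EBIT − I) = R$11,889,914.40 ÷ R$3,535,194.40 = 3.3633.
%ΔEPS = DCL × %ΔSales = 3.3633 × +9.9% = +33.3%.

+33.3%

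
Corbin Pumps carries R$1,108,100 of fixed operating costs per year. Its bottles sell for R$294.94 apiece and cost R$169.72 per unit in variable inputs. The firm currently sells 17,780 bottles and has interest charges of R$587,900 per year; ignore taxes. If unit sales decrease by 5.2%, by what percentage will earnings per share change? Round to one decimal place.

At 17,780 units, contribution = 17,780 × R$125.22 = R$2,226,411.60.
EBIT = R$2,226,411.60 − R$1,108,100 = R$1,118,311.60.
After interest of R$587,900.00, pre-tax earnings = R$530,411.60.
Degree of combined leverage = contribution ÷ (EBIT − I) = R$2,226,411.60 ÷ R$530,411.60 = 4.1975.
EPS therefore changes by 4.1975 × (-5.2%) = -21.8%.

-21.8%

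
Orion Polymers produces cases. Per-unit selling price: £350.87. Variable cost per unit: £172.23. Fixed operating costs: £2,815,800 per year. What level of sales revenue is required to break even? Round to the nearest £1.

£5,530,563

Contribution margin per unit = £350.87 − £172.23 = £178.64, a CM ratio of £178.64 ÷ £350.87 = 0.5091.
Break-even sales = FC ÷ CM ratio = £2,815,800 × £350.87 / £178.64 = £5,530,563.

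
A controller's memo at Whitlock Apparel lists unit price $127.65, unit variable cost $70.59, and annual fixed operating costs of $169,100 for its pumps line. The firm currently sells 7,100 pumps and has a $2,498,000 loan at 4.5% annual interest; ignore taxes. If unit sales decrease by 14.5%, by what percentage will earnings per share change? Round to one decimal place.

Total contribution margin = 7,100 × $57.06 = $405,126.00.
Operating income = contribution − fixed costs = $405,126.00 − $169,100 = $236,026.00.
Interest = $112,410.00, so EBIT − I = $123,616.00.
Degree of combined leverage = contribution ÷ (EBIT − I) = $405,126.00 ÷ $123,616.00 = 3.2773.
EPS therefore changes by 3.2773 × (-14.5%) = -47.5%.

-47.5%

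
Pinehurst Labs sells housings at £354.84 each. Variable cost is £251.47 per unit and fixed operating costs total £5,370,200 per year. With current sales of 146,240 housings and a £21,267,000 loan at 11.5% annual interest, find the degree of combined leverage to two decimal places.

Contribution at this volume is 146,240 × £103.37 = £15,116,828.80.
EBIT = £15,116,828.80 − £5,370,200 = £9,746,628.80. Interest = £2,445,705.00, so EBIT − I = £7,300,923.80.
DCL = contribution ÷ (EBIT − I) = £15,116,828.80 ÷ £7,300,923.80 = 2.0705.

2.07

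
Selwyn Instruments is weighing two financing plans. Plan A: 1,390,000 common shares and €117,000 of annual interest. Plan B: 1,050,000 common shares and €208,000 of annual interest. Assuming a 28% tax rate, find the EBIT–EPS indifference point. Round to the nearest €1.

Set EPS_A = EPS_B: (EBIT − €117,000)(1 − 0.28) ÷ 1,390,000 = (EBIT − €208,000)(1 − 0.28) ÷ 1,050,000.
The (1 − t) factor cancels: (EBIT − 117,000) × 1,050,000 = (EBIT − 208,000) × 1,390,000.
Solving, EBIT = (208,000·1,390,000 − 117,000·1,050,000) / (1,390,000 − 1,050,000) = 166,270,000,000 / 340,000 = 489,029.41.

€489,029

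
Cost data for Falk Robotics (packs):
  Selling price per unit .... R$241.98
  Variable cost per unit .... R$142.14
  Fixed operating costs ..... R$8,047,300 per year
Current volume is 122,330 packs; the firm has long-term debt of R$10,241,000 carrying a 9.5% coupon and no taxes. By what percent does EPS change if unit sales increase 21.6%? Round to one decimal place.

+82.6%

Total contribution margin = 122,330 × R$99.84 = R$12,213,427.20.
EBIT = R$12,213,427.20 − R$8,047,300 = R$4,166,127.20.
After interest of R$972,895.00, pre-tax earnings = R$3,193,232.20.
DCL = total CM / (EBIT − I) = R$12,213,427.20 / R$3,193,232.20 = 3.8248.
%ΔEPS = DCL × %ΔSales = 3.8248 × +21.6% = +82.6%.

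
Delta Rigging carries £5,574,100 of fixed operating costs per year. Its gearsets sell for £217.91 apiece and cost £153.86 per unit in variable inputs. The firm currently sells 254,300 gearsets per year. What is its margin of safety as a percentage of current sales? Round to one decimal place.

Unit CM = price − variable cost = £217.91 − £153.86 = £64.05. Break-even units = £5,574,100 ÷ £64.05 = 87,027.32; break-even revenue = 87,027.32 × £217.91 = £18,964,123.83.
Actual sales revenue = 254,300 × £217.91 = £55,414,513.00.
Margin of safety = (£55,414,513.00 − £18,964,123.83) ÷ £55,414,513.00 = 65.8%.

65.8%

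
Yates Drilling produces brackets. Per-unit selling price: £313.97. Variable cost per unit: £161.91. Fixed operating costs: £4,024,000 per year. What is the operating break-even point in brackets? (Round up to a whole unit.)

26,464 brackets

Each unit contributes £313.97 − £161.91 = £152.06.
Break-even Q = £4,024,000 / £152.06 = 26,463.24 → 26,464 brackets.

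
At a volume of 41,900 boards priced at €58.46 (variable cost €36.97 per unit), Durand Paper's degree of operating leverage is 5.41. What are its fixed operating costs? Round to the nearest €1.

Contribution at this volume is 41,900 × €21.49 = €900,431.00.
DOL = contribution / EBIT, so EBIT = €900,431.00 / 5.41 = €166,438.26.
Fixed costs = CM − EBIT = €900,431.00 − €166,438.26 = €733,993.

€733,993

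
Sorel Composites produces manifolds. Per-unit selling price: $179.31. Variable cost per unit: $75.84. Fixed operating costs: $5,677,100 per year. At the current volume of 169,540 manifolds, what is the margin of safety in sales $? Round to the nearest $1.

Each unit contributes $179.31 − $75.84 = $103.47. Break-even units = $5,677,100 ÷ $103.47 = 54,867.11; break-even revenue = 54,867.11 × $179.31 = $9,838,221.72.
Actual sales revenue = 169,540 × $179.31 = $30,400,217.40.
Margin of safety = $30,400,217.40 − $9,838,221.72 = $20,561,996.

$20,561,996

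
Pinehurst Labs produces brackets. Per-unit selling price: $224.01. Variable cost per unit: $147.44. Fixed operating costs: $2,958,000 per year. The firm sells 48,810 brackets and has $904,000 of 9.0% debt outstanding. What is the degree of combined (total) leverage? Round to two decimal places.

At 48,810 units, contribution = 48,810 × $76.57 = $3,737,381.70.
Subtracting fixed costs: EBIT = $3,737,381.70 − $2,958,000 = $779,381.70. Interest = $81,360.00, so EBIT − I = $698,021.70.
DCL = contribution ÷ (EBIT − I) = $3,737,381.70 ÷ $698,021.70 = 5.3542.

5.35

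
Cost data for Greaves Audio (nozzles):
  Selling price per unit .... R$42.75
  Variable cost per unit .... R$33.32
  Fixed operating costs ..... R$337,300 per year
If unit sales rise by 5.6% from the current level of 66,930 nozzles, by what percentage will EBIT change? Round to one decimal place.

+12.0%

Total contribution margin = 66,930 × R$9.43 = R$631,149.90.
EBIT = R$631,149.90 − R$337,300 = R$293,849.90.
Degree of operating leverage = R$631,149.90 / R$293,849.90 = 2.1479.
So EBIT moves 2.1479 × (+5.6%) = +12.0%.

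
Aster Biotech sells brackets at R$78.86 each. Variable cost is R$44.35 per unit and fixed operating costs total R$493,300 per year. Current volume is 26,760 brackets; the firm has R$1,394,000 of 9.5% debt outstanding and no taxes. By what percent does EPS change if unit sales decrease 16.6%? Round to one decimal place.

-51.5%

At 26,760 units, contribution = 26,760 × R$34.51 = R$923,487.60.
Operating income = contribution − fixed costs = R$923,487.60 − R$493,300 = R$430,187.60.
After interest of R$132,430.00, pre-tax earnings = R$297,757.60.
Degree of combined leverage = contribution ÷ (EBIT − I) = R$923,487.60 ÷ R$297,757.60 = 3.1015.
%ΔEPS = DCL × %ΔSales = 3.1015 × -16.6% = -51.5%.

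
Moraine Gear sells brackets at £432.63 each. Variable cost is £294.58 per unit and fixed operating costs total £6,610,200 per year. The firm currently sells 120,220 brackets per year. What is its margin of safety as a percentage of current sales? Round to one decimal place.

Each unit contributes £432.63 − £294.58 = £138.05. Break-even units = £6,610,200 ÷ £138.05 = 47,882.65; break-even revenue = 47,882.65 × £432.63 = £20,715,471.39.
Actual sales revenue = 120,220 × £432.63 = £52,010,778.60.
Margin of safety = (£52,010,778.60 − £20,715,471.39) ÷ £52,010,778.60 = 60.2%.

60.2%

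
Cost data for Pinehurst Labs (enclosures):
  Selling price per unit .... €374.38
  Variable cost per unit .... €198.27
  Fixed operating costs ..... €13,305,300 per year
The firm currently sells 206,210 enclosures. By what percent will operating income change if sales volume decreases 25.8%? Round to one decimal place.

Contribution at this volume is 206,210 × €176.11 = €36,315,643.10.
EBIT = €36,315,643.10 − €13,305,300 = €23,010,343.10.
So DOL = total CM / EBIT = €36,315,643.10 / €23,010,343.10 = 1.5782.
%ΔEBIT = DOL × %ΔSales = 1.5782 × -25.8% = -40.7%.

-40.7%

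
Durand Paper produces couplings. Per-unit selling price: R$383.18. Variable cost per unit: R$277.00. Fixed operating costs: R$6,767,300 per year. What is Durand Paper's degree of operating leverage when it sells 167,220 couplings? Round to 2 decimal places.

At 167,220 units, contribution = 167,220 × R$106.18 = R$17,755,419.60.
EBIT = R$17,755,419.60 − R$6,767,300 = R$10,988,119.60.
DOL = contribution ÷ EBIT = R$17,755,419.60 ÷ R$10,988,119.60 = 1.6159.

1.62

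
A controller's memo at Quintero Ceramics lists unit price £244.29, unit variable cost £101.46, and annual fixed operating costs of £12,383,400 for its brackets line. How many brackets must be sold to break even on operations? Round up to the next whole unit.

Unit CM = price − variable cost = £244.29 − £101.46 = £142.83.
Units to break even: £12,383,400 ÷ £142.83 = 86,700.27, rounded up to 86,701.

86,701 brackets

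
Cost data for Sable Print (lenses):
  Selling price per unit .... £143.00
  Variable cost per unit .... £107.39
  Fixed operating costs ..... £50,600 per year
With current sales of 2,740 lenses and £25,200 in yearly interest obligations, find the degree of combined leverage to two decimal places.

At 2,740 units, contribution = 2,740 × £35.61 = £97,571.40.
Operating income = contribution − fixed costs = £97,571.40 − £50,600 = £46,971.40. Interest = £25,200.00, so EBIT − I = £21,771.40.
DCL = contribution ÷ (EBIT − I) = £97,571.40 ÷ £21,771.40 = 4.4816.

4.48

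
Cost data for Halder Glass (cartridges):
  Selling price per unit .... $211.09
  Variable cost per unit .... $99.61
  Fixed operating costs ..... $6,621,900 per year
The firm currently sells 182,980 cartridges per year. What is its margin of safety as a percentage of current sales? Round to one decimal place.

67.5%

Contribution margin per unit = $211.09 − $99.61 = $111.48. Break-even units = $6,621,900 ÷ $111.48 = 59,399.89; break-even revenue = 59,399.89 × $211.09 = $12,538,723.28.
Current sales = 182,980 × $211.09 = $38,625,248.20.
Margin of safety = ($38,625,248.20 − $12,538,723.28) ÷ $38,625,248.20 = 67.5%.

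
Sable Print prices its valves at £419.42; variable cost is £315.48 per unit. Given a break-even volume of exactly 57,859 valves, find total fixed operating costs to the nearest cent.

Unit CM = price − variable cost = £419.42 − £315.48 = £103.94.
Fixed costs = break-even units × CM = 57,859 × £103.94 = £6,013,864.46.

£6,013,864.46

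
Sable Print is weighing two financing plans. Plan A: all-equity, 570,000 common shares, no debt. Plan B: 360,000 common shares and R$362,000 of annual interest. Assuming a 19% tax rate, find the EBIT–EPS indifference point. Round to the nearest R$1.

R$982,571

At indifference, (EBIT − 0)(1 − t)/570,000 = (EBIT − 362,000)(1 − t)/360,000.
Cancelling (1 − t) and cross-multiplying: 360,000·(EBIT − 0) = 570,000·(EBIT − 362,000).
EBIT × (570,000 − 360,000) = 362,000 × 570,000 − 0 × 360,000 = 206,340,000,000, so EBIT = 206,340,000,000 ÷ 210,000 = 982,571.43.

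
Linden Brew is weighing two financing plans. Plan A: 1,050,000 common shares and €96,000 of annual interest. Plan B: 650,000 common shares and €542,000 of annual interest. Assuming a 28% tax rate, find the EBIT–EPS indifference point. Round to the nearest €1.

€1,266,750

Set EPS_A = EPS_B: (EBIT − €96,000)(1 − 0.28) ÷ 1,050,000 = (EBIT − €542,000)(1 − 0.28) ÷ 650,000.
Cancelling (1 − t) and cross-multiplying: 650,000·(EBIT − 96,000) = 1,050,000·(EBIT − 542,000).
EBIT × (1,050,000 − 650,000) = 542,000 × 1,050,000 − 96,000 × 650,000 = 506,700,000,000, so EBIT = 506,700,000,000 ÷ 400,000 = 1,266,750.00.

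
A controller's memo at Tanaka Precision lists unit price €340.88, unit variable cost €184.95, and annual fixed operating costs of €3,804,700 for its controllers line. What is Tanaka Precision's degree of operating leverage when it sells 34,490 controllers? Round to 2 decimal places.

Total contribution margin = 34,490 × €155.93 = €5,378,025.70.
Operating income = contribution − fixed costs = €5,378,025.70 − €3,804,700 = €1,573,325.70.
DOL = contribution ÷ EBIT = €5,378,025.70 ÷ €1,573,325.70 = 3.4183.

3.42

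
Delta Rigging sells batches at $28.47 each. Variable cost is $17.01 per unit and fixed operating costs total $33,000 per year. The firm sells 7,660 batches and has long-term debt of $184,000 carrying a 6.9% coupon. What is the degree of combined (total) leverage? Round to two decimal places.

At 7,660 units, contribution = 7,660 × $11.46 = $87,783.60.
Operating income = contribution − fixed costs = $87,783.60 − $33,000 = $54,783.60. Interest = $12,696.00.
DOL = $87,783.60 ÷ $54,783.60 = 1.6024; DFL = $54,783.60 ÷ $42,087.60 = 1.3017.
DCL = DOL × DFL = 1.6024 × 1.3017 = 2.0858.

2.09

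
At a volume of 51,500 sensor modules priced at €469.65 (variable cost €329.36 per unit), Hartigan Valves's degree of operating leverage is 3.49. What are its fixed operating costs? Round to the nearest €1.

€5,154,753

Total contribution margin = 51,500 × €140.29 = €7,224,935.00.
Since DOL = CM ÷ EBIT, EBIT = €7,224,935.00 ÷ 3.49 = €2,070,181.95.
And FC = contribution − EBIT = €7,224,935.00 − €2,070,181.95 = €5,154,753.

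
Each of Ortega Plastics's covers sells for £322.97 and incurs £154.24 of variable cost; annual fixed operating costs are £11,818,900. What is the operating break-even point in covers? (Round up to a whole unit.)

70,047 covers

Unit CM = price − variable cost = £322.97 − £154.24 = £168.73.
Break-even volume = fixed costs ÷ CM per unit = £11,818,900 ÷ £168.73 = 70,046.23, so 70,047 covers.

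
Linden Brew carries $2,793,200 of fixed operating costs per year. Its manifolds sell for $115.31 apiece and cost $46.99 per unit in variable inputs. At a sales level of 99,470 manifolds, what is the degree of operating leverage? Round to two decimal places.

Contribution at this volume is 99,470 × $68.32 = $6,795,790.40.
Subtracting fixed costs: EBIT = $6,795,790.40 − $2,793,200 = $4,002,590.40.
So DOL = total CM / EBIT = $6,795,790.40 / $4,002,590.40 = 1.6978.

1.70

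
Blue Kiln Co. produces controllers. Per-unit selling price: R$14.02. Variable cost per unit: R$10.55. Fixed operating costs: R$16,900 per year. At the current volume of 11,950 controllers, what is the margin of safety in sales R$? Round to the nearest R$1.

R$99,257

Unit CM = price − variable cost = R$14.02 − R$10.55 = R$3.47. Break-even units = R$16,900 ÷ R$3.47 = 4,870.32; break-even revenue = 4,870.32 × R$14.02 = R$68,281.84.
Actual sales revenue = 11,950 × R$14.02 = R$167,539.00.
Margin of safety = R$167,539.00 − R$68,281.84 = R$99,257.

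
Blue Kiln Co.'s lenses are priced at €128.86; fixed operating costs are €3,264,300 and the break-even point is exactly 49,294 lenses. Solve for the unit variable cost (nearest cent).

€62.64

Contribution per unit must be FC / Q = €3,264,300 / 49,294 = €66.2210.
Hence VC = price − CM = €128.86 − €66.2210 = €62.64.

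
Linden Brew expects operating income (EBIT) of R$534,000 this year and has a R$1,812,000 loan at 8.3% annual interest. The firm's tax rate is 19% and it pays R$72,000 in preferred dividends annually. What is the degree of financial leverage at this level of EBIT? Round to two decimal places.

Annual interest charges come to R$150,396.00.
Pre-tax preferred-dividend burden = R$72,000 ÷ (1 − 0.19) = R$88,888.89.
DFL = EBIT ÷ [EBIT − I − D_p/(1−t)] = R$534,000 ÷ [R$534,000 − R$150,396.00 − R$88,888.89] = R$534,000 ÷ R$294,715.11 = 1.8119.

1.81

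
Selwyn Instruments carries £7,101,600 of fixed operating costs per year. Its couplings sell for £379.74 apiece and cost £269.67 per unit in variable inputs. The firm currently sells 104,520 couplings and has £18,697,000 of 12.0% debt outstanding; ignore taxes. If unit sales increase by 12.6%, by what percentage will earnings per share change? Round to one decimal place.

Contribution at this volume is 104,520 × £110.07 = £11,504,516.40.
EBIT = £11,504,516.40 − £7,101,600 = £4,402,916.40.
Interest = £2,243,640.00, so EBIT − I = £2,159,276.40.
DCL = total CM / (EBIT − I) = £11,504,516.40 / £2,159,276.40 = 5.3279.
%ΔEPS = DCL × %ΔSales = 5.3279 × +12.6% = +67.1%.

+67.1%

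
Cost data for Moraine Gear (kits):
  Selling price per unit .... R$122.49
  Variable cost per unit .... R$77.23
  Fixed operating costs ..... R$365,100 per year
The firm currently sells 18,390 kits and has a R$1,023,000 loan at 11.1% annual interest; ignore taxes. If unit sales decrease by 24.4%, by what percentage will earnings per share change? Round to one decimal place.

-57.4%

Total contribution margin = 18,390 × R$45.26 = R$832,331.40.
Operating income = contribution − fixed costs = R$832,331.40 − R$365,100 = R$467,231.40.
Interest = R$113,553.00, so EBIT − I = R$353,678.40.
Degree of combined leverage = contribution ÷ (EBIT − I) = R$832,331.40 ÷ R$353,678.40 = 2.3534.
EPS therefore changes by 2.3534 × (-24.4%) = -57.4%.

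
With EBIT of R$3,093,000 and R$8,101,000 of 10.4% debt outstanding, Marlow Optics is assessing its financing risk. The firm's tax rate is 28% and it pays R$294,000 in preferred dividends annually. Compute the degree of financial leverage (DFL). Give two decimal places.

1.68

Interest = R$842,504.00.
Preferred dividends grossed up pre-tax: R$294,000 / (1 − 0.28) = R$408,333.33.
DFL = EBIT ÷ [EBIT − I − D_p/(1−t)] = R$3,093,000 ÷ [R$3,093,000 − R$842,504.00 − R$408,333.33] = R$3,093,000 ÷ R$1,842,162.67 = 1.6790.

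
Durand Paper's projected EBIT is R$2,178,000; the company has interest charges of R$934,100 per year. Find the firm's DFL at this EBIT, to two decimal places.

Interest = R$934,100.00.
DFL = EBIT ÷ (EBIT − I) = R$2,178,000 ÷ (R$2,178,000 − R$934,100.00) = R$2,178,000 ÷ R$1,243,900.00 = 1.7509.

1.75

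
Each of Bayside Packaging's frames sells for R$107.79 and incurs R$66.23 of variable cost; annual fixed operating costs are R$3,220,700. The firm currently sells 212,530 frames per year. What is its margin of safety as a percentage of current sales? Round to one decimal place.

63.5%

Contribution margin per unit = R$107.79 − R$66.23 = R$41.56. Break-even units = R$3,220,700 ÷ R$41.56 = 77,495.19; break-even revenue = 77,495.19 × R$107.79 = R$8,353,206.28.
Actual sales revenue = 212,530 × R$107.79 = R$22,908,608.70.
Margin of safety = (R$22,908,608.70 − R$8,353,206.28) ÷ R$22,908,608.70 = 63.5%.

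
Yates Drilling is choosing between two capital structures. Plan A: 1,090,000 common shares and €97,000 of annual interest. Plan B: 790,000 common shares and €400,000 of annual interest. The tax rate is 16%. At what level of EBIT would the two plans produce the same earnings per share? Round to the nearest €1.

€1,197,900

At indifference, (EBIT − 97,000)(1 − t)/1,090,000 = (EBIT − 400,000)(1 − t)/790,000.
Cancelling (1 − t) and cross-multiplying: 790,000·(EBIT − 97,000) = 1,090,000·(EBIT − 400,000).
Solving, EBIT = (400,000·1,090,000 − 97,000·790,000) / (1,090,000 − 790,000) = 359,370,000,000 / 300,000 = 1,197,900.00.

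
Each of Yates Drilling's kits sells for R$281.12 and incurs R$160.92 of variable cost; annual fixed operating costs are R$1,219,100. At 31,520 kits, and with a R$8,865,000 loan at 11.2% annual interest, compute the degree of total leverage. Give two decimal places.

2.40

Total contribution margin = 31,520 × R$120.20 = R$3,788,704.00.
Operating income = contribution − fixed costs = R$3,788,704.00 − R$1,219,100 = R$2,569,604.00. Interest = R$992,880.00, so EBIT − I = R$1,576,724.00.
DCL = contribution ÷ (EBIT − I) = R$3,788,704.00 ÷ R$1,576,724.00 = 2.4029.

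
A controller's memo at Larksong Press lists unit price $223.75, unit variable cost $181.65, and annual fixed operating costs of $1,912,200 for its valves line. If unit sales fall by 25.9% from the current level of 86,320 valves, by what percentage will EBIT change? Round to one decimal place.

-54.7%

Contribution at this volume is 86,320 × $42.10 = $3,634,072.00.
Subtracting fixed costs: EBIT = $3,634,072.00 − $1,912,200 = $1,721,872.00.
DOL = contribution ÷ EBIT = $3,634,072.00 ÷ $1,721,872.00 = 2.1105.
Operating income changes by 2.1105 × -25.9% = -54.7%.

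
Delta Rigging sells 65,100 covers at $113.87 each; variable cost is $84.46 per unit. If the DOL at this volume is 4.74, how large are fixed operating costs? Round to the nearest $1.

$1,510,669

Total contribution margin = 65,100 × $29.41 = $1,914,591.00.
Since DOL = CM ÷ EBIT, EBIT = $1,914,591.00 ÷ 4.74 = $403,922.15.
Fixed costs = CM − EBIT = $1,914,591.00 − $403,922.15 = $1,510,669.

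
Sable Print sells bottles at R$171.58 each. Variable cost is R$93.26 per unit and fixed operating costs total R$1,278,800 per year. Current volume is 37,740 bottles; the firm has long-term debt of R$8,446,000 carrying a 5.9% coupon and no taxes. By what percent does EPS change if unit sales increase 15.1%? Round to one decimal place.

+37.9%

Contribution at this volume is 37,740 × R$78.32 = R$2,955,796.80.
Operating income = contribution − fixed costs = R$2,955,796.80 − R$1,278,800 = R$1,676,996.80.
After interest of R$498,314.00, pre-tax earnings = R$1,178,682.80.
Degree of combined leverage = contribution ÷ (EBIT − I) = R$2,955,796.80 ÷ R$1,178,682.80 = 2.5077.
EPS therefore changes by 2.5077 × (+15.1%) = +37.9%.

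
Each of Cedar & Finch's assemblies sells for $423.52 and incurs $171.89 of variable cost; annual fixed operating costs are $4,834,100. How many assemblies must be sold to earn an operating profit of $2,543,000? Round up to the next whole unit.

Each unit contributes $423.52 − $171.89 = $251.63.
Required volume = (fixed costs + target profit) ÷ CM = ($4,834,100 + $2,543,000) ÷ $251.63 = 29,317.25, so 29,318 assemblies.

29,318 assemblies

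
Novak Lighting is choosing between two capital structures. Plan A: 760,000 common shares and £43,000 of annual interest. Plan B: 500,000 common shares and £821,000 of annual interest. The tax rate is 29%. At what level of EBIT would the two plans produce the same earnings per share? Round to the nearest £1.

£2,317,154

Set EPS_A = EPS_B: (EBIT − £43,000)(1 − 0.29) ÷ 760,000 = (EBIT − £821,000)(1 − 0.29) ÷ 500,000.
Cancelling (1 − t) and cross-multiplying: 500,000·(EBIT − 43,000) = 760,000·(EBIT − 821,000).
Solving, EBIT = (821,000·760,000 − 43,000·500,000) / (760,000 − 500,000) = 602,460,000,000 / 260,000 = 2,317,153.85.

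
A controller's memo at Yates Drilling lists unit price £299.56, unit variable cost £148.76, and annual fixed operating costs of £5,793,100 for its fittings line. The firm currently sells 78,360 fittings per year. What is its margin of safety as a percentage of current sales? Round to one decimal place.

Each unit contributes £299.56 − £148.76 = £150.80. Break-even units = £5,793,100 ÷ £150.80 = 38,415.78; break-even revenue = 38,415.78 × £299.56 = £11,507,831.80.
Current sales = 78,360 × £299.56 = £23,473,521.60.
Margin of safety = (£23,473,521.60 − £11,507,831.80) ÷ £23,473,521.60 = 51.0%.

51.0%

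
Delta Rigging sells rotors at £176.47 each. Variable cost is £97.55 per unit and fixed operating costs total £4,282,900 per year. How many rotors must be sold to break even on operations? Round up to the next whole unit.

Contribution margin per unit = £176.47 − £97.55 = £78.92.
Break-even volume = fixed costs ÷ CM per unit = £4,282,900 ÷ £78.92 = 54,268.88, so 54,269 rotors.

54,269 rotors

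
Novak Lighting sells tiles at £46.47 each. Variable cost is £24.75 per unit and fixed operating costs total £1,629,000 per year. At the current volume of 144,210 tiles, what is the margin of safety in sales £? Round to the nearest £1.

£3,216,189

Unit CM = price − variable cost = £46.47 − £24.75 = £21.72. Break-even units = £1,629,000 ÷ £21.72 = 75,000.00; break-even revenue = 75,000.00 × £46.47 = £3,485,250.00.
Actual sales revenue = 144,210 × £46.47 = £6,701,438.70.
Margin of safety = £6,701,438.70 − £3,485,250.00 = £3,216,189.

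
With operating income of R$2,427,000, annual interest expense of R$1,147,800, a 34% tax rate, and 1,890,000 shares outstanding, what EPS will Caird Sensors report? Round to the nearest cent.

Interest = R$1,147,800.00, so EBT = R$2,427,000 − R$1,147,800.00 = R$1,279,200.00.
After tax at 34%: net income = R$1,279,200.00 × 0.66 = R$844,272.00.
Per share: R$844,272.00 / 1,890,000 shares = R$0.45.

R$0.45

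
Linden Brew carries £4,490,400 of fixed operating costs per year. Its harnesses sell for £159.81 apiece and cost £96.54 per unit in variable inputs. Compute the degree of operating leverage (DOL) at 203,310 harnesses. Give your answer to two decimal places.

1.54

At 203,310 units, contribution = 203,310 × £63.27 = £12,863,423.70.
Operating income = contribution − fixed costs = £12,863,423.70 − £4,490,400 = £8,373,023.70.
So DOL = total CM / EBIT = £12,863,423.70 / £8,373,023.70 = 1.5363.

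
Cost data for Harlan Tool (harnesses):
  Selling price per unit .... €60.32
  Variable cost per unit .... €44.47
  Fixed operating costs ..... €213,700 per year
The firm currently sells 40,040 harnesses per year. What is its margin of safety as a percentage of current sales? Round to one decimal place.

66.3%

Unit CM = price − variable cost = €60.32 − €44.47 = €15.85. Break-even units = €213,700 ÷ €15.85 = 13,482.65; break-even revenue = 13,482.65 × €60.32 = €813,273.44.
Actual sales revenue = 40,040 × €60.32 = €2,415,212.80.
Margin of safety = (€2,415,212.80 − €813,273.44) ÷ €2,415,212.80 = 66.3%.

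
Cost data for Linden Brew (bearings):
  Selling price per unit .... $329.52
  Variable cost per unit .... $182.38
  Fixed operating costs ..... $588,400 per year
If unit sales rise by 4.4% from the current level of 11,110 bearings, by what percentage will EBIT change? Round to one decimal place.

Contribution at this volume is 11,110 × $147.14 = $1,634,725.40.
Subtracting fixed costs: EBIT = $1,634,725.40 − $588,400 = $1,046,325.40.
So DOL = total CM / EBIT = $1,634,725.40 / $1,046,325.40 = 1.5623.
So EBIT moves 1.5623 × (+4.4%) = +6.9%.

+6.9%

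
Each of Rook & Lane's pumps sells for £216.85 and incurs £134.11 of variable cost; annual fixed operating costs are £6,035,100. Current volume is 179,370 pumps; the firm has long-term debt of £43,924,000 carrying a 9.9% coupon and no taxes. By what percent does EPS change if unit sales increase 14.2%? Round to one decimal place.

At 179,370 units, contribution = 179,370 × £82.74 = £14,841,073.80.
Operating income = contribution − fixed costs = £14,841,073.80 − £6,035,100 = £8,805,973.80.
After interest of £4,348,476.00, pre-tax earnings = £4,457,497.80.
Degree of combined leverage = contribution ÷ (EBIT − I) = £14,841,073.80 ÷ £4,457,497.80 = 3.3295.
EPS therefore changes by 3.3295 × (+14.2%) = +47.3%.

+47.3%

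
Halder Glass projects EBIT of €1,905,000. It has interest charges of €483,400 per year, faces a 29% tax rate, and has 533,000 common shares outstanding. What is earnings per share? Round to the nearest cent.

€1.89

Pre-tax income = €1,905,000 − €483,400.00 = €1,421,600.00.
After tax at 29%: net income = €1,421,600.00 × 0.71 = €1,009,336.00.
Per share: €1,009,336.00 / 533,000 shares = €1.89.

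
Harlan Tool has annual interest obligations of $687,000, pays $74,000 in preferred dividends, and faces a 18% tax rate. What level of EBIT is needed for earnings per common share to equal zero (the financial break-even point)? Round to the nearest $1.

Grossing the preferred dividend up to pre-tax terms: $74,000 / (1 − 0.18) = $90,243.90.
EPS = 0 when EBIT covers interest plus the pre-tax preferred burden: $687,000 + $90,243.90 = $777,243.90.

$777,244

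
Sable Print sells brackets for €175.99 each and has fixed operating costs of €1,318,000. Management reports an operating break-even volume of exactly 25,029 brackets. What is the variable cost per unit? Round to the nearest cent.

At break-even, FC = Q × (P − VC), so P − VC = €1,318,000 ÷ 25,029 = €52.6589.
Hence VC = price − CM = €175.99 − €52.6589 = €123.33.

€123.33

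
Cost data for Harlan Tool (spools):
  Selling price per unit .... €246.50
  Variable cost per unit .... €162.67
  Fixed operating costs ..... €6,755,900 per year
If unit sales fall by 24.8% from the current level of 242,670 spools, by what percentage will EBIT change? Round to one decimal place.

-37.1%

Total contribution margin = 242,670 × €83.83 = €20,343,026.10.
Operating income = contribution − fixed costs = €20,343,026.10 − €6,755,900 = €13,587,126.10.
So DOL = total CM / EBIT = €20,343,026.10 / €13,587,126.10 = 1.4972.
Operating income changes by 1.4972 × -24.8% = -37.1%.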